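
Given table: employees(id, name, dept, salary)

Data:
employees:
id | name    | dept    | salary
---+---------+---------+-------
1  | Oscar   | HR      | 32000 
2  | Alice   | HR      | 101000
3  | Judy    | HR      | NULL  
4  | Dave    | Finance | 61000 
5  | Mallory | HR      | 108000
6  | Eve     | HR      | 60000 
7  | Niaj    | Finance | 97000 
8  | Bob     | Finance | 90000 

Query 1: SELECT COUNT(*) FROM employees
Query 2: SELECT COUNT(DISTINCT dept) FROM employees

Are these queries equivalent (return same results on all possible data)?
No, not equivalent

Query 1 returns: [(8,)]
Query 2 returns: [(2,)]

Reason: COUNT(*) counts rows, COUNT(DISTINCT dept) counts unique depts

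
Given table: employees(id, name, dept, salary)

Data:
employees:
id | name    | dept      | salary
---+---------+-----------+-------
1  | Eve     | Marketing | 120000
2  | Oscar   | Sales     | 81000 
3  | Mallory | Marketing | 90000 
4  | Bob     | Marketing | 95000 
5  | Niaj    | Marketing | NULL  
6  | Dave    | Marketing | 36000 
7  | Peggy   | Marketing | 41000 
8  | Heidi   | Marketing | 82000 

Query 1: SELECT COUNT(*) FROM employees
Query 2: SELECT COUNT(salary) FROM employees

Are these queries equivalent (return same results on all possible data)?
No, not equivalent

Query 1 returns: [(8,)]
Query 2 returns: [(7,)]

Reason: COUNT(*) includes NULLs, COUNT(column) excludes them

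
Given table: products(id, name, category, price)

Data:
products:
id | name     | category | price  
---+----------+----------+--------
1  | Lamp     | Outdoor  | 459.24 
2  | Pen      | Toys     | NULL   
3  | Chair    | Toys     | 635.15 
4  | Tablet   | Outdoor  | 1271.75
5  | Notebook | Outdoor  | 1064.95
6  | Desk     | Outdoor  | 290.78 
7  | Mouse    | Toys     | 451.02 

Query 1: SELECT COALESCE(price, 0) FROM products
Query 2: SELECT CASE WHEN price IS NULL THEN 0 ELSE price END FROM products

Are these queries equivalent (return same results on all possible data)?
Yes, equivalent

Both queries return: [(0,), (290.78,), (451.02,), (459.24,), (635.15,), (1064.95,), (1271.75,)]

Reason: COALESCE vs CASE for NULL handling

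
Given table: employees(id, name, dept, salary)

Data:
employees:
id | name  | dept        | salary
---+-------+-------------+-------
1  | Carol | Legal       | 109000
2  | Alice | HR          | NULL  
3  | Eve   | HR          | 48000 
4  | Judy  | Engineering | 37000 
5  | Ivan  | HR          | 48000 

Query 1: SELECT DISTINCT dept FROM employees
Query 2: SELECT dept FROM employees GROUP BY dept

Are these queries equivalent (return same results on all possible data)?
Yes, equivalent

Both queries return: [('Engineering',), ('HR',), ('Legal',)]

Reason: Both get unique depts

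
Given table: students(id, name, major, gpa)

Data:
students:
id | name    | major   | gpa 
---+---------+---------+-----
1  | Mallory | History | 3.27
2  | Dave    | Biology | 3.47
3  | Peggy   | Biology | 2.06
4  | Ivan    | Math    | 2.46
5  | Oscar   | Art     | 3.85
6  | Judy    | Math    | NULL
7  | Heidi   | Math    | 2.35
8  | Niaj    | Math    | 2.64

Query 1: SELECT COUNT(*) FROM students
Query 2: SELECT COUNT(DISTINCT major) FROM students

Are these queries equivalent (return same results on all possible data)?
No, not equivalent

Query 1 returns: [(8,)]
Query 2 returns: [(4,)]

Reason: COUNT(*) counts rows, COUNT(DISTINCT major) counts unique majors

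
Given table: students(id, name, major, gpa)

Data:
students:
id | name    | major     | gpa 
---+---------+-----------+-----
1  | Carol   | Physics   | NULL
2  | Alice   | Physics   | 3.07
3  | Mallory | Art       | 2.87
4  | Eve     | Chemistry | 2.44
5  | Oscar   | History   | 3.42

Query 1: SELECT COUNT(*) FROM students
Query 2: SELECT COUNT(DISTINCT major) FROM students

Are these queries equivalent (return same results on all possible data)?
No, not equivalent

Query 1 returns: [(5,)]
Query 2 returns: [(4,)]

Reason: COUNT(*) counts rows, COUNT(DISTINCT major) counts unique majors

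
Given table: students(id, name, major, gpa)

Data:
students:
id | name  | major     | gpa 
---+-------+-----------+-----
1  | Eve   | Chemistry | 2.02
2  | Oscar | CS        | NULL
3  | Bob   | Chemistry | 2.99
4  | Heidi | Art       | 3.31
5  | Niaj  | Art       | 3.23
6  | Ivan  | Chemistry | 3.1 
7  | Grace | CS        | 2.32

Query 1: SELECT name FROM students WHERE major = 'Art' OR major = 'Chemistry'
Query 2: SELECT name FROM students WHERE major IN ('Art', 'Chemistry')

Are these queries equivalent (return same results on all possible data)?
Yes, equivalent

Both queries return: [('Bob',), ('Eve',), ('Heidi',), ('Ivan',), ('Niaj',)]

Reason: OR vs IN are equivalent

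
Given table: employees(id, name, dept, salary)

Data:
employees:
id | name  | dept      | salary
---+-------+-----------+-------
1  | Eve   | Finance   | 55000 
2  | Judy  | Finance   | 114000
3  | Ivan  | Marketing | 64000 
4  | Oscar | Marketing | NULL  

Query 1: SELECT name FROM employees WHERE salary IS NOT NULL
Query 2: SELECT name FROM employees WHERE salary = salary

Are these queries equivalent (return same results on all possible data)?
Yes, equivalent

Both queries return: [('Eve',), ('Ivan',), ('Judy',)]

Reason: IS NOT NULL vs self-equality (both exclude NULLs)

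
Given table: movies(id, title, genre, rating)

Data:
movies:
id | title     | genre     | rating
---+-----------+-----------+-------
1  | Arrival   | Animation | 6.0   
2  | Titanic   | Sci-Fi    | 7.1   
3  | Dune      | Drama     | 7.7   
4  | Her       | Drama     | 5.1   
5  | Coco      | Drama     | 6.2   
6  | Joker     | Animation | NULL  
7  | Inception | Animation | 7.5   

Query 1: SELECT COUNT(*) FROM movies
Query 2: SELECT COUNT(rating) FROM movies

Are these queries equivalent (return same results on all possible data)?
No, not equivalent

Query 1 returns: [(7,)]
Query 2 returns: [(6,)]

Reason: COUNT(*) includes NULLs, COUNT(column) excludes them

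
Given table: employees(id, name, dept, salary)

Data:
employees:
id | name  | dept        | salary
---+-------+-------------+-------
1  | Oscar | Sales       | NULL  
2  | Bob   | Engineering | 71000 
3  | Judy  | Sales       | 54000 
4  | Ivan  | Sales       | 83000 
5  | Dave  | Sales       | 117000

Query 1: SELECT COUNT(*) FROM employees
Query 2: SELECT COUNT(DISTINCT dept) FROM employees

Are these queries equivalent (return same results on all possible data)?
No, not equivalent

Query 1 returns: [(5,)]
Query 2 returns: [(2,)]

Reason: COUNT(*) counts rows, COUNT(DISTINCT dept) counts unique depts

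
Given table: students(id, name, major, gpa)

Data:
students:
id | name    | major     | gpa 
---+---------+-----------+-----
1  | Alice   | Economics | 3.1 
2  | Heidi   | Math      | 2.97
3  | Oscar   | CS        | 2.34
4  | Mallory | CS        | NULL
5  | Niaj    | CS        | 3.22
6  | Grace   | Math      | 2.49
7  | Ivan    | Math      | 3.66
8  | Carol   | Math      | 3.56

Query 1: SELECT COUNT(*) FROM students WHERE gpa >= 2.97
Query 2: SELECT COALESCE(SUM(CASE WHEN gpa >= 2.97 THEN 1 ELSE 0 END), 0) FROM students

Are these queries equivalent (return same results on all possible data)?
Yes, equivalent

Both queries return: [(5,)]

Reason: COUNT with WHERE vs conditional SUM (COALESCE handles empty-table NULL)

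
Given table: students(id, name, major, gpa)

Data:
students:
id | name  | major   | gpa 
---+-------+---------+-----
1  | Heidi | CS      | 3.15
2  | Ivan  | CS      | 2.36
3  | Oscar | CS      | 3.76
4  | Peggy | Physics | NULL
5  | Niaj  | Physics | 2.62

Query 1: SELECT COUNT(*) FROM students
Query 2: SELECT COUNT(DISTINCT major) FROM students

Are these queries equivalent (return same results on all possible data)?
No, not equivalent

Query 1 returns: [(5,)]
Query 2 returns: [(2,)]

Reason: COUNT(*) counts rows, COUNT(DISTINCT major) counts unique majors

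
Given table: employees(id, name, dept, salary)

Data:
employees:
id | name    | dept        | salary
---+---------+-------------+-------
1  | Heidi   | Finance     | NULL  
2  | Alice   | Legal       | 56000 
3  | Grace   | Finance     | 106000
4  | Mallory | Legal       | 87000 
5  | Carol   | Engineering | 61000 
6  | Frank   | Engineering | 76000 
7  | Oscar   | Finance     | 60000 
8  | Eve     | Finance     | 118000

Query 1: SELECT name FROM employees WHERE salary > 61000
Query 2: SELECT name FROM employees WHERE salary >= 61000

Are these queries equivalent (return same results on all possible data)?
No, not equivalent

Query 1 returns: [('Grace',), ('Mallory',), ('Frank',), ('Eve',)]
Query 2 returns: [('Grace',), ('Mallory',), ('Carol',), ('Frank',), ('Eve',)]

Reason: > vs >= gives different results when salary = 61000 exists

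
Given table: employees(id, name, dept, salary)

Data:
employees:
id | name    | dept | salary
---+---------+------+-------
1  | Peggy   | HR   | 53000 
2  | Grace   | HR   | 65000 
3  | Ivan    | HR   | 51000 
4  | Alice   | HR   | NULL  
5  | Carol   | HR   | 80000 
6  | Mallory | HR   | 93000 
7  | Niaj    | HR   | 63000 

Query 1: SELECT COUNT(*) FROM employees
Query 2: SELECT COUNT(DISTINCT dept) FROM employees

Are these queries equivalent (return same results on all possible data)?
No, not equivalent

Query 1 returns: [(7,)]
Query 2 returns: [(1,)]

Reason: COUNT(*) counts rows, COUNT(DISTINCT dept) counts unique depts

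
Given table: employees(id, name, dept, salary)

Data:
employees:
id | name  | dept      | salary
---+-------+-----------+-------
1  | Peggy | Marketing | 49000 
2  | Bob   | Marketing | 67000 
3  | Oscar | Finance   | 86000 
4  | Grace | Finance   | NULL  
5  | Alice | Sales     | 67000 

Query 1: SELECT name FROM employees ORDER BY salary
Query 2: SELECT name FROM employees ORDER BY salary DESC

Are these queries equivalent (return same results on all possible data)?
No, not equivalent

Query 1 returns: [('Grace',), ('Peggy',), ('Bob',), ('Alice',), ('Oscar',)]
Query 2 returns: [('Oscar',), ('Bob',), ('Alice',), ('Peggy',), ('Grace',)]

Reason: ASC vs DESC gives opposite ordering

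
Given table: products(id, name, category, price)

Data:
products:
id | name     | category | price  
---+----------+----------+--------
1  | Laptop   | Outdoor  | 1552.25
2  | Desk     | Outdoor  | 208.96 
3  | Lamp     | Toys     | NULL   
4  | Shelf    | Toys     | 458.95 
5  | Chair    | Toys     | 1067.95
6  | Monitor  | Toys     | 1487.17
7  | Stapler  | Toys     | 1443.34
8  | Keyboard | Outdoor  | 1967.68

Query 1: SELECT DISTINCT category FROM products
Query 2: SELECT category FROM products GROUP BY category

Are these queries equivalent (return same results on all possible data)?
Yes, equivalent

Both queries return: [('Outdoor',), ('Toys',)]

Reason: Both get unique categorys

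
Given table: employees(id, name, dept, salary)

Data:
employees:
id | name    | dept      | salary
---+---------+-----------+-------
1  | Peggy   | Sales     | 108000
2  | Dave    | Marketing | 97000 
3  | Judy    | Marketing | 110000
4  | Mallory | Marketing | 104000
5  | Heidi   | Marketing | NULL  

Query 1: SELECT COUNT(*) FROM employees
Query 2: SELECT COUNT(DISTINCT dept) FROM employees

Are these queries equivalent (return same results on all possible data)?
No, not equivalent

Query 1 returns: [(5,)]
Query 2 returns: [(2,)]

Reason: COUNT(*) counts rows, COUNT(DISTINCT dept) counts unique depts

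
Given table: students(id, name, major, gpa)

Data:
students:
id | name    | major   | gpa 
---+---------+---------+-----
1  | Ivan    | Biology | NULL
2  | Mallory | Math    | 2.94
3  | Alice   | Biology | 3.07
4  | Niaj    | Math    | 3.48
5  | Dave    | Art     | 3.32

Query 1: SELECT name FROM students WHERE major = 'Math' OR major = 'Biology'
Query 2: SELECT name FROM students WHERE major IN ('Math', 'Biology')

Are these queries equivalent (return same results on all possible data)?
Yes, equivalent

Both queries return: [('Alice',), ('Ivan',), ('Mallory',), ('Niaj',)]

Reason: OR vs IN are equivalent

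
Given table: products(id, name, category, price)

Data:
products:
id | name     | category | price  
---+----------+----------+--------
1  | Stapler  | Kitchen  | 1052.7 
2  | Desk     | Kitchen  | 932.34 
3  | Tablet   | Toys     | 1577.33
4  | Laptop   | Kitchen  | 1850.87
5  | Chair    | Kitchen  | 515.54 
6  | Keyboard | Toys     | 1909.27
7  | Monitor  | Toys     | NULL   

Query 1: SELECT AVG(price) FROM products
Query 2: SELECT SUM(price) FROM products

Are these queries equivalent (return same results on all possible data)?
No, not equivalent

Query 1 returns: [(1306.3416666666667,)]
Query 2 returns: [(7838.05,)]

Reason: AVG vs SUM give different aggregate values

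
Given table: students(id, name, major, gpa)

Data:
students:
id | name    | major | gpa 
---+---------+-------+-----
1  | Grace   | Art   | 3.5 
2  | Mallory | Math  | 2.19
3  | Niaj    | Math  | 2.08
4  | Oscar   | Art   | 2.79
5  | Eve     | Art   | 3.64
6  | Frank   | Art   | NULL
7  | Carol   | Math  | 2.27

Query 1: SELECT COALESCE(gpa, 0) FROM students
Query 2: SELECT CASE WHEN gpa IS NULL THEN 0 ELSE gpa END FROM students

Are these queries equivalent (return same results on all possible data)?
Yes, equivalent

Both queries return: [(0,), (2.08,), (2.19,), (2.27,), (2.79,), (3.5,), (3.64,)]

Reason: COALESCE vs CASE for NULL handling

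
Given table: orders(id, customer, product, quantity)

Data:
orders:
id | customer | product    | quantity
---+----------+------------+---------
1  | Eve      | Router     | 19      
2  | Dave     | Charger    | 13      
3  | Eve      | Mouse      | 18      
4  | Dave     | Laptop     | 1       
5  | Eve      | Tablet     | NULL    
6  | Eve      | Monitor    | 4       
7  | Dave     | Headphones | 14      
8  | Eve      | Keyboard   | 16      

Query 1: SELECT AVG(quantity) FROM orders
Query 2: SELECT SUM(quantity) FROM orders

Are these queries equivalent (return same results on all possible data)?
No, not equivalent

Query 1 returns: [(12.142857142857142,)]
Query 2 returns: [(85,)]

Reason: AVG vs SUM give different aggregate values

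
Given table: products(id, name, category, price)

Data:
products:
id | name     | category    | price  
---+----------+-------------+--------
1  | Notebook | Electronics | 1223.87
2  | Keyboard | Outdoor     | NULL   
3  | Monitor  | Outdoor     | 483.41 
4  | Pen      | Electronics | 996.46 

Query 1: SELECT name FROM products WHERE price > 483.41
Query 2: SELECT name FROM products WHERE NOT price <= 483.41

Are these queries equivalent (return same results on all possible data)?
Yes, equivalent

Both queries return: [('Notebook',), ('Pen',)]

Reason: Both filter price > 483.41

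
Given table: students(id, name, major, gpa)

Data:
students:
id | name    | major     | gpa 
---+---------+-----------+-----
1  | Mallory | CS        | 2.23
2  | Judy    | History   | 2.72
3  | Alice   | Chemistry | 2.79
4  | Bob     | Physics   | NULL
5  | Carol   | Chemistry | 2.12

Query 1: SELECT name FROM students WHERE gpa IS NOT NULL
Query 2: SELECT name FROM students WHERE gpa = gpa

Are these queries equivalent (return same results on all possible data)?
Yes, equivalent

Both queries return: [('Alice',), ('Carol',), ('Judy',), ('Mallory',)]

Reason: IS NOT NULL vs self-equality (both exclude NULLs)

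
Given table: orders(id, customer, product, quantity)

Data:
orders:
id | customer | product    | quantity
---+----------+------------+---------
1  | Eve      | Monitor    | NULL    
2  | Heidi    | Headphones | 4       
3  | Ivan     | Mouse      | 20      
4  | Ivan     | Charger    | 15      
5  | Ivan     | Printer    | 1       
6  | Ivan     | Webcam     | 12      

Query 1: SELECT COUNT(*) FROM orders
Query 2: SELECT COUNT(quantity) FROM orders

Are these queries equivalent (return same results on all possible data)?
No, not equivalent

Query 1 returns: [(6,)]
Query 2 returns: [(5,)]

Reason: COUNT(*) includes NULLs, COUNT(column) excludes them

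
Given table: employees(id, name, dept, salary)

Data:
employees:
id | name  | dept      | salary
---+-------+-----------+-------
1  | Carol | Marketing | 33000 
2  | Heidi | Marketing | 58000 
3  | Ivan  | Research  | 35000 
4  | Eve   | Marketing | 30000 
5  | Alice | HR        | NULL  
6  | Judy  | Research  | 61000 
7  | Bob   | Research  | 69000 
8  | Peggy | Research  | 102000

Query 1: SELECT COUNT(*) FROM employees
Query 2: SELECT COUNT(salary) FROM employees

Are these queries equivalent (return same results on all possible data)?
No, not equivalent

Query 1 returns: [(8,)]
Query 2 returns: [(7,)]

Reason: COUNT(*) includes NULLs, COUNT(column) excludes them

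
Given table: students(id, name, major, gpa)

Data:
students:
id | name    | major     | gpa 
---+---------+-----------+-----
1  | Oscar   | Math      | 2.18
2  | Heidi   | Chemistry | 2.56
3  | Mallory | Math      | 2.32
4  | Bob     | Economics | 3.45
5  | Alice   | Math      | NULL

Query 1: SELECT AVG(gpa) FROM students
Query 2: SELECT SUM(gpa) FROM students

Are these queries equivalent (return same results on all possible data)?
No, not equivalent

Query 1 returns: [(2.6275,)]
Query 2 returns: [(10.51,)]

Reason: AVG vs SUM give different aggregate values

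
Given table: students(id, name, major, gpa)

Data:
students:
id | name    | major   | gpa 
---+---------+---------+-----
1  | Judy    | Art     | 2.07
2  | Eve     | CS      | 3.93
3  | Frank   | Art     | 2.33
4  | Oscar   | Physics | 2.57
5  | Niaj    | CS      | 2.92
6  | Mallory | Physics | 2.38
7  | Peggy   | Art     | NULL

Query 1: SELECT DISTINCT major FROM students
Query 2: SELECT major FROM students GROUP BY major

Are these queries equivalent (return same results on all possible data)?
Yes, equivalent

Both queries return: [('Art',), ('CS',), ('Physics',)]

Reason: Both get unique majors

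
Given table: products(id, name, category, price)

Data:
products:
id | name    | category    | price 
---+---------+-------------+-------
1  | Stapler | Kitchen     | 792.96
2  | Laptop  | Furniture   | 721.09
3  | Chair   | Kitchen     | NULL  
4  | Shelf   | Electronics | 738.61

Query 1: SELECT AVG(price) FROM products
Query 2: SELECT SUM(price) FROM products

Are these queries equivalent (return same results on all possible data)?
No, not equivalent

Query 1 returns: [(750.8866666666667,)]
Query 2 returns: [(2252.66,)]

Reason: AVG vs SUM give different aggregate values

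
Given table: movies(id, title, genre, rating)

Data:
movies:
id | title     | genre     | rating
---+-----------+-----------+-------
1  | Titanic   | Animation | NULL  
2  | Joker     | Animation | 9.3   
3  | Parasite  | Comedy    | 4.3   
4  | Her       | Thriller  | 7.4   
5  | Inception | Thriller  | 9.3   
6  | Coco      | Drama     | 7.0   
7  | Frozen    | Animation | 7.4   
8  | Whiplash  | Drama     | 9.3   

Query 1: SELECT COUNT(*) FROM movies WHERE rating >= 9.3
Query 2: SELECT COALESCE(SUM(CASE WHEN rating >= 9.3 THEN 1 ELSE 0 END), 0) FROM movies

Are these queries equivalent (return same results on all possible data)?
Yes, equivalent

Both queries return: [(3,)]

Reason: COUNT with WHERE vs conditional SUM (COALESCE handles empty-table NULL)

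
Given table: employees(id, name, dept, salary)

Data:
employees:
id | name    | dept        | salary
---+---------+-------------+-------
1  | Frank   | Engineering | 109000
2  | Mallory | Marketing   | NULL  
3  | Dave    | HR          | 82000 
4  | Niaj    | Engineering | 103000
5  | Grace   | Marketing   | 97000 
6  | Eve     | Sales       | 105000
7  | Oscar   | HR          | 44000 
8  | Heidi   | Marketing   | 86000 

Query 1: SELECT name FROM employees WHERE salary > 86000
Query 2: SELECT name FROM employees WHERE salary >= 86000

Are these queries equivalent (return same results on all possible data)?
No, not equivalent

Query 1 returns: [('Frank',), ('Niaj',), ('Grace',), ('Eve',)]
Query 2 returns: [('Frank',), ('Niaj',), ('Grace',), ('Eve',), ('Heidi',)]

Reason: > vs >= gives different results when salary = 86000 exists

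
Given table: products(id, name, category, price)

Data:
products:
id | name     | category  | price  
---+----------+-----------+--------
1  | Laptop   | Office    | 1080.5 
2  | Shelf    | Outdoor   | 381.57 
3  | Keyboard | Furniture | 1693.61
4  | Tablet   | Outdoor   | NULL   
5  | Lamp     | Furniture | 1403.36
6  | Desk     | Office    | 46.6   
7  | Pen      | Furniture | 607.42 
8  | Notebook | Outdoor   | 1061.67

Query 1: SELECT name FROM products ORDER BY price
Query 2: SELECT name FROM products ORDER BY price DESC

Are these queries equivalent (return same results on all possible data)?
No, not equivalent

Query 1 returns: [('Tablet',), ('Desk',), ('Shelf',), ('Pen',), ('Notebook',), ('Laptop',), ('Lamp',), ('Keyboard',)]
Query 2 returns: [('Keyboard',), ('Lamp',), ('Laptop',), ('Notebook',), ('Pen',), ('Shelf',), ('Desk',), ('Tablet',)]

Reason: ASC vs DESC gives opposite ordering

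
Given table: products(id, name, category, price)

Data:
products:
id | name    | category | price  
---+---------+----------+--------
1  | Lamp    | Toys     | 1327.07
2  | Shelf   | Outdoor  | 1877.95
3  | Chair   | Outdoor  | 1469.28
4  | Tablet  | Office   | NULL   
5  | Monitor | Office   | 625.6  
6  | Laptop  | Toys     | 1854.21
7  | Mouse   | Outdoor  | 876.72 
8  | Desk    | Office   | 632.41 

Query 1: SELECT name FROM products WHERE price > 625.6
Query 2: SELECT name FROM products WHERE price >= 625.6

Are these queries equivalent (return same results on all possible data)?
No, not equivalent

Query 1 returns: [('Lamp',), ('Shelf',), ('Chair',), ('Laptop',), ('Mouse',), ('Desk',)]
Query 2 returns: [('Lamp',), ('Shelf',), ('Chair',), ('Monitor',), ('Laptop',), ('Mouse',), ('Desk',)]

Reason: > vs >= gives different results when price = 625.6 exists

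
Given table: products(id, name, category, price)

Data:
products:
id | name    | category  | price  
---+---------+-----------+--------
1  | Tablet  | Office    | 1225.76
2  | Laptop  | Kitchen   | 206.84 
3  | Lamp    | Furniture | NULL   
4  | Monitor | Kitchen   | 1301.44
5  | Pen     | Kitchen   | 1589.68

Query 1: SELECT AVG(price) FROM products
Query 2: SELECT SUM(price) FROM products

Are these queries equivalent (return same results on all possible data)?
No, not equivalent

Query 1 returns: [(1080.93,)]
Query 2 returns: [(4323.72,)]

Reason: AVG vs SUM give different aggregate values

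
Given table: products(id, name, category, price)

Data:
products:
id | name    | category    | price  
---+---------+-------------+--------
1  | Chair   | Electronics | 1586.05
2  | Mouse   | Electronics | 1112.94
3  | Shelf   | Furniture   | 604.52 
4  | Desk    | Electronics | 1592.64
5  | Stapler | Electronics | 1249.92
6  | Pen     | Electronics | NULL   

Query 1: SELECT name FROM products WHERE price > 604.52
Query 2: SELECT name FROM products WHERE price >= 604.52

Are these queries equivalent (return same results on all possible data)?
No, not equivalent

Query 1 returns: [('Chair',), ('Mouse',), ('Desk',), ('Stapler',)]
Query 2 returns: [('Chair',), ('Mouse',), ('Shelf',), ('Desk',), ('Stapler',)]

Reason: > vs >= gives different results when price = 604.52 exists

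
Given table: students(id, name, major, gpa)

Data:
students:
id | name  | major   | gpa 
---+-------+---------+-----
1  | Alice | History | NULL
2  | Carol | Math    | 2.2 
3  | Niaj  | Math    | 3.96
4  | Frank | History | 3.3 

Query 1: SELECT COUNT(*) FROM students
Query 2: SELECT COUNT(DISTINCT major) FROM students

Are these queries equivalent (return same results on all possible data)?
No, not equivalent

Query 1 returns: [(4,)]
Query 2 returns: [(2,)]

Reason: COUNT(*) counts rows, COUNT(DISTINCT major) counts unique majors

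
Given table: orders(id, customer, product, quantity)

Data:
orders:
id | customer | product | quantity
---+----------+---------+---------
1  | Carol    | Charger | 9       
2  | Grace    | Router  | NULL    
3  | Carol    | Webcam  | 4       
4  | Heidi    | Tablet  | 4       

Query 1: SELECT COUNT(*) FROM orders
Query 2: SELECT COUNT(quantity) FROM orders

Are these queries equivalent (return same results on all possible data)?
No, not equivalent

Query 1 returns: [(4,)]
Query 2 returns: [(3,)]

Reason: COUNT(*) includes NULLs, COUNT(column) excludes them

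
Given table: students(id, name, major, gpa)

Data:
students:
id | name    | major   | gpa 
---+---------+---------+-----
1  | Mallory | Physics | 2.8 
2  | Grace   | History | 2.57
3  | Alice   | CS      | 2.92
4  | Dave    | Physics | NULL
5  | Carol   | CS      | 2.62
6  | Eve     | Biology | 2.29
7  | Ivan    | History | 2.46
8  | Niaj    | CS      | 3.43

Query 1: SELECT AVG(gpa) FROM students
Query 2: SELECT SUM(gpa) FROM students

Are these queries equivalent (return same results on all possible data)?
No, not equivalent

Query 1 returns: [(2.7271428571428573,)]
Query 2 returns: [(19.09,)]

Reason: AVG vs SUM give different aggregate values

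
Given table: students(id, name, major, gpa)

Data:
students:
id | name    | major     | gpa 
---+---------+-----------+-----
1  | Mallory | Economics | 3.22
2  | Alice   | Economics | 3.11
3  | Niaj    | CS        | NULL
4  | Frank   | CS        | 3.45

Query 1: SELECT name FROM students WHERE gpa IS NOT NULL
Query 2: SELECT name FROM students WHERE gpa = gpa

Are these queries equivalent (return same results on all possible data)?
Yes, equivalent

Both queries return: [('Alice',), ('Frank',), ('Mallory',)]

Reason: IS NOT NULL vs self-equality (both exclude NULLs)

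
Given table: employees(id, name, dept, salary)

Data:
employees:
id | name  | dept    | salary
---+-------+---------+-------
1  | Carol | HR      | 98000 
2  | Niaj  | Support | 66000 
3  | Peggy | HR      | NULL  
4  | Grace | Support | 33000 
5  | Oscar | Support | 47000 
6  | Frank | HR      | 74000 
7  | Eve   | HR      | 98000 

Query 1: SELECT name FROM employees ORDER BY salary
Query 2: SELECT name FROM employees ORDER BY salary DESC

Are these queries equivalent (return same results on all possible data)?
No, not equivalent

Query 1 returns: [('Peggy',), ('Grace',), ('Oscar',), ('Niaj',), ('Frank',), ('Carol',), ('Eve',)]
Query 2 returns: [('Carol',), ('Eve',), ('Frank',), ('Niaj',), ('Oscar',), ('Grace',), ('Peggy',)]

Reason: ASC vs DESC gives opposite ordering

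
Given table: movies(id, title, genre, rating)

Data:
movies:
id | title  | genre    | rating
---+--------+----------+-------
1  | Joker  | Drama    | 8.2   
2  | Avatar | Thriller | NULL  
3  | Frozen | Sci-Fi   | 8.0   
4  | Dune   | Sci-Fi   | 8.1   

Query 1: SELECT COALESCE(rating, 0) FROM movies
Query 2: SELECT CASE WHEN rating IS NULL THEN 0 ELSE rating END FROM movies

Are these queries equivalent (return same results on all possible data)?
Yes, equivalent

Both queries return: [(0,), (8.0,), (8.1,), (8.2,)]

Reason: COALESCE vs CASE for NULL handling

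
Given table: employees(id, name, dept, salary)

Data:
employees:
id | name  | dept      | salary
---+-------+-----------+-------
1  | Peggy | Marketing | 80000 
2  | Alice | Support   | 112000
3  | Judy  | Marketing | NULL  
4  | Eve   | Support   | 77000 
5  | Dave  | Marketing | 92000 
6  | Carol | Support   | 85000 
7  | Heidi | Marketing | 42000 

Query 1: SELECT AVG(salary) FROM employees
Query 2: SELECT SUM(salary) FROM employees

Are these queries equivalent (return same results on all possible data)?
No, not equivalent

Query 1 returns: [(81333.33333333333,)]
Query 2 returns: [(488000,)]

Reason: AVG vs SUM give different aggregate values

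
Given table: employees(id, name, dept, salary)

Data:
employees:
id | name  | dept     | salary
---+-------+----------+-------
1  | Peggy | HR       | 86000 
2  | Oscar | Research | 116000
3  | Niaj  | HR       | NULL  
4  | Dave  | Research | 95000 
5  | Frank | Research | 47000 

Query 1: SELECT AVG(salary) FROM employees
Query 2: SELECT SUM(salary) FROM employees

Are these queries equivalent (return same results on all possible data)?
No, not equivalent

Query 1 returns: [(86000.0,)]
Query 2 returns: [(344000,)]

Reason: AVG vs SUM give different aggregate values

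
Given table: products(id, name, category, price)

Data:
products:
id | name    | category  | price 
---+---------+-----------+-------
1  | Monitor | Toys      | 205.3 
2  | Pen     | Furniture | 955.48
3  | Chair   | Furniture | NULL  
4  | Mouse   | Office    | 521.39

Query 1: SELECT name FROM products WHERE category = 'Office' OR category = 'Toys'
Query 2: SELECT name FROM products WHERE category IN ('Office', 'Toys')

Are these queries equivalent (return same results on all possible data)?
Yes, equivalent

Both queries return: [('Monitor',), ('Mouse',)]

Reason: OR vs IN are equivalent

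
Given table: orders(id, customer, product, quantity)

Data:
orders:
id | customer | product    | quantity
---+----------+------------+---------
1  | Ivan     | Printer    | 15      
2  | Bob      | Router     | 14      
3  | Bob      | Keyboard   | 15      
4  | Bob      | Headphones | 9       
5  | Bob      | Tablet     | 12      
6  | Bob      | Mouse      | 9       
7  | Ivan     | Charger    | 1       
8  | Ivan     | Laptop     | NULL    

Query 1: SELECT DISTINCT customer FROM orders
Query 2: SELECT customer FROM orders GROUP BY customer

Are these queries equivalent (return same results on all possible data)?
Yes, equivalent

Both queries return: [('Bob',), ('Ivan',)]

Reason: Both get unique customers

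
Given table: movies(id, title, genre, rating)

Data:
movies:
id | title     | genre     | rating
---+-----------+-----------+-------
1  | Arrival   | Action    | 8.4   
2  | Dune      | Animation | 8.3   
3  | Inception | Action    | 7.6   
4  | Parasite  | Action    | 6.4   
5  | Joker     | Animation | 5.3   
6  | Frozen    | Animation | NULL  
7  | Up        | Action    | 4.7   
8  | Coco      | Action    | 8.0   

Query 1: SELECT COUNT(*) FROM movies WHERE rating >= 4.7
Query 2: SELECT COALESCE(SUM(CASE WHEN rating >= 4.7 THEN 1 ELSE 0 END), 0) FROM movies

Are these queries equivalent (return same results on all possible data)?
Yes, equivalent

Both queries return: [(7,)]

Reason: COUNT with WHERE vs conditional SUM (COALESCE handles empty-table NULL)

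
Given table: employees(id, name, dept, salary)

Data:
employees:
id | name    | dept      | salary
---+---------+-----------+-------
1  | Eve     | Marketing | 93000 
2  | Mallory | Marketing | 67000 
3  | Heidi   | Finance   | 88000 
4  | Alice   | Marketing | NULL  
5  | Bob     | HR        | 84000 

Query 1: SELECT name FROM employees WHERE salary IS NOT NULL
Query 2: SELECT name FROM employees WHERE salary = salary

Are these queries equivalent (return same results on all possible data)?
Yes, equivalent

Both queries return: [('Bob',), ('Eve',), ('Heidi',), ('Mallory',)]

Reason: IS NOT NULL vs self-equality (both exclude NULLs)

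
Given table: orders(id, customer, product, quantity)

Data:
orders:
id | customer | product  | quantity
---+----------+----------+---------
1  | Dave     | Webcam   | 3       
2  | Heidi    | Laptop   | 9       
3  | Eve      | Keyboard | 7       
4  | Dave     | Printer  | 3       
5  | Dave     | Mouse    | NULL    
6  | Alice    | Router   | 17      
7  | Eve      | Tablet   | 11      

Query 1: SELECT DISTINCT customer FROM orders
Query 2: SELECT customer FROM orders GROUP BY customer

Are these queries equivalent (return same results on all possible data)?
Yes, equivalent

Both queries return: [('Alice',), ('Dave',), ('Eve',), ('Heidi',)]

Reason: Both get unique customers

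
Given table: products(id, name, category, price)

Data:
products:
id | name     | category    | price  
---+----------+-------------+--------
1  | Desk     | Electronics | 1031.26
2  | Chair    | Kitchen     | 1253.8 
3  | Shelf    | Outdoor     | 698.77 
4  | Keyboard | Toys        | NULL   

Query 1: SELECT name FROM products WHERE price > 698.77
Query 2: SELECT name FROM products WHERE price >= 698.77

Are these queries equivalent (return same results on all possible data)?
No, not equivalent

Query 1 returns: [('Desk',), ('Chair',)]
Query 2 returns: [('Desk',), ('Chair',), ('Shelf',)]

Reason: > vs >= gives different results when price = 698.77 exists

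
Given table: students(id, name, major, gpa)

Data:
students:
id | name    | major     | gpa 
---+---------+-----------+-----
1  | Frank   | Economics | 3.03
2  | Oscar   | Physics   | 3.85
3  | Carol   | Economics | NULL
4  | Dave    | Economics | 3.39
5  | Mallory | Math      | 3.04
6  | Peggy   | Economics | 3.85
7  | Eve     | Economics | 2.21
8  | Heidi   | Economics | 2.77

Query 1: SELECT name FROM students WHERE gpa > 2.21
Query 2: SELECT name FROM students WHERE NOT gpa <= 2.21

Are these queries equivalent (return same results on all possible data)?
Yes, equivalent

Both queries return: [('Dave',), ('Frank',), ('Heidi',), ('Mallory',), ('Oscar',), ('Peggy',)]

Reason: Both filter gpa > 2.21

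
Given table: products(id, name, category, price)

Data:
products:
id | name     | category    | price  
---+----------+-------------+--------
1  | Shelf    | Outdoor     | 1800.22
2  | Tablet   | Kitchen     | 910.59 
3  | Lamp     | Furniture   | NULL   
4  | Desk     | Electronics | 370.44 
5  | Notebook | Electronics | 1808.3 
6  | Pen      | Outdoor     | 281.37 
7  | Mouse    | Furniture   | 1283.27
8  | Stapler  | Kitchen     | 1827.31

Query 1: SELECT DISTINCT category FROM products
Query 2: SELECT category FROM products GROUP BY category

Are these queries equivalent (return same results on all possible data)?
Yes, equivalent

Both queries return: [('Electronics',), ('Furniture',), ('Kitchen',), ('Outdoor',)]

Reason: Both get unique categorys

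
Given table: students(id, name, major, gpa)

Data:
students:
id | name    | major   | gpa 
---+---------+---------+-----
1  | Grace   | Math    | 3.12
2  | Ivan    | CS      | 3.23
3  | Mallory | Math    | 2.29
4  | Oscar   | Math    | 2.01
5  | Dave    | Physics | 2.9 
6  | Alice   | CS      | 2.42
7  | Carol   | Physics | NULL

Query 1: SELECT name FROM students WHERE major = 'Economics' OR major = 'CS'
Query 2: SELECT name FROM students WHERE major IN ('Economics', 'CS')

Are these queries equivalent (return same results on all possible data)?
Yes, equivalent

Both queries return: [('Alice',), ('Ivan',)]

Reason: OR vs IN are equivalent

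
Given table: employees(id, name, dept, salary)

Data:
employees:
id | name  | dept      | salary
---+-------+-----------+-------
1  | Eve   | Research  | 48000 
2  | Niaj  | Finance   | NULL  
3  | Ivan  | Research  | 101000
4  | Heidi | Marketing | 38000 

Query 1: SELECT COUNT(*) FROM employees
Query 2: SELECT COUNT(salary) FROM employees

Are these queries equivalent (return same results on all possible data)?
No, not equivalent

Query 1 returns: [(4,)]
Query 2 returns: [(3,)]

Reason: COUNT(*) includes NULLs, COUNT(column) excludes them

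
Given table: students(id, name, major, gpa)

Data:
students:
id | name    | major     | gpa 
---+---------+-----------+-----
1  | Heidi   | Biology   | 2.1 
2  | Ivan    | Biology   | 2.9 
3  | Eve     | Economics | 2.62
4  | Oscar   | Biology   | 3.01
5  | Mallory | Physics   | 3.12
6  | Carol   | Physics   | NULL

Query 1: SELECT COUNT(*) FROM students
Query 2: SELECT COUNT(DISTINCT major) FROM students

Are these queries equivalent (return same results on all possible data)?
No, not equivalent

Query 1 returns: [(6,)]
Query 2 returns: [(3,)]

Reason: COUNT(*) counts rows, COUNT(DISTINCT major) counts unique majors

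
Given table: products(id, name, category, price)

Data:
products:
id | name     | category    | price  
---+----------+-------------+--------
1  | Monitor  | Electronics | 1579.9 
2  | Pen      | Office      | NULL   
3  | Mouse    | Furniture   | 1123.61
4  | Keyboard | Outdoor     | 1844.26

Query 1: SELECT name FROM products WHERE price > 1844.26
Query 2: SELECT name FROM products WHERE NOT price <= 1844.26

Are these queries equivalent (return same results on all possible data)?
Yes, equivalent

Both queries return: []

Reason: Both filter price > 1844.26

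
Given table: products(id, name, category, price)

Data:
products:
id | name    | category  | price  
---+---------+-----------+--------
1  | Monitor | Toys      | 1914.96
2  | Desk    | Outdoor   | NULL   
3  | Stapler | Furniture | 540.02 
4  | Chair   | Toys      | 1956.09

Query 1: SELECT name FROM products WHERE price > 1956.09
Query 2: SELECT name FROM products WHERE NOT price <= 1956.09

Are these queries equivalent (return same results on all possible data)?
Yes, equivalent

Both queries return: []

Reason: Both filter price > 1956.09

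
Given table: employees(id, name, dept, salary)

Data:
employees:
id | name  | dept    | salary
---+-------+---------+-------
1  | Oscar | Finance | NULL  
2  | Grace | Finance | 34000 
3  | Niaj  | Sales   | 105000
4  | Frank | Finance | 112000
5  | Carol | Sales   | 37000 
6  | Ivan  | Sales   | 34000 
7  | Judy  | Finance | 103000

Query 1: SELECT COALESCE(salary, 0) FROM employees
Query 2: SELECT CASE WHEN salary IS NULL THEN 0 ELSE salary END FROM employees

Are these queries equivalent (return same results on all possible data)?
Yes, equivalent

Both queries return: [(0,), (34000,), (34000,), (37000,), (103000,), (105000,), (112000,)]

Reason: COALESCE vs CASE for NULL handling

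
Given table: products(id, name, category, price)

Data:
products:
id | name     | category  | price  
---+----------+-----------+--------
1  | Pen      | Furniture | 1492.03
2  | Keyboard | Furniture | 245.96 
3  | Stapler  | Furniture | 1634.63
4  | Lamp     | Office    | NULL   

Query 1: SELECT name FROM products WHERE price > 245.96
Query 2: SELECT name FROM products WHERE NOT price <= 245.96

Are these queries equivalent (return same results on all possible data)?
Yes, equivalent

Both queries return: [('Pen',), ('Stapler',)]

Reason: Both filter price > 245.96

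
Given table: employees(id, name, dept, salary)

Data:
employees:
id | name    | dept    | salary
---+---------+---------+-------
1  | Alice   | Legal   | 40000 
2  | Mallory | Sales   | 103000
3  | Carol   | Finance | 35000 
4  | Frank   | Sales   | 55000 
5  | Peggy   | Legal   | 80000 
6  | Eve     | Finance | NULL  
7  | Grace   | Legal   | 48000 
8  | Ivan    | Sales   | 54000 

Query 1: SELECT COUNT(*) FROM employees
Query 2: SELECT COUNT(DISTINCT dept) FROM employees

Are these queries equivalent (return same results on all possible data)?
No, not equivalent

Query 1 returns: [(8,)]
Query 2 returns: [(3,)]

Reason: COUNT(*) counts rows, COUNT(DISTINCT dept) counts unique depts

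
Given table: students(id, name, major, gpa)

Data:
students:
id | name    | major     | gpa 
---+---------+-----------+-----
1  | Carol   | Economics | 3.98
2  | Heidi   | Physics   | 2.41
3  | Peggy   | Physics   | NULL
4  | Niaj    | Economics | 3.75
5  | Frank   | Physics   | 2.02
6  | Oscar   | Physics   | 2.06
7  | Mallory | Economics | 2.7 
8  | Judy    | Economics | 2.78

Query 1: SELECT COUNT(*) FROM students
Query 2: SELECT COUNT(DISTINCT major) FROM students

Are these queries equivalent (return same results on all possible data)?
No, not equivalent

Query 1 returns: [(8,)]
Query 2 returns: [(2,)]

Reason: COUNT(*) counts rows, COUNT(DISTINCT major) counts unique majors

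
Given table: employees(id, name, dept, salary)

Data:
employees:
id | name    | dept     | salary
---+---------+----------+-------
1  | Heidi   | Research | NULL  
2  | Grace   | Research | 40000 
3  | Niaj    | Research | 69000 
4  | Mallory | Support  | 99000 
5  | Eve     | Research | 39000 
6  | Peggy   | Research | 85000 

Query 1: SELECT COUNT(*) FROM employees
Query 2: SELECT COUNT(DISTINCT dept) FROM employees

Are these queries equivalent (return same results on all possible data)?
No, not equivalent

Query 1 returns: [(6,)]
Query 2 returns: [(2,)]

Reason: COUNT(*) counts rows, COUNT(DISTINCT dept) counts unique depts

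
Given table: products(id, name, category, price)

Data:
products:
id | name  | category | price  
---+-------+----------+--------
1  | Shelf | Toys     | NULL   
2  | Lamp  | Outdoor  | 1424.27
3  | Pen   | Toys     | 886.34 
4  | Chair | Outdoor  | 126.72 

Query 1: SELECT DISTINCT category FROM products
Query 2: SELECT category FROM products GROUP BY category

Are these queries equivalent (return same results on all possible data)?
Yes, equivalent

Both queries return: [('Outdoor',), ('Toys',)]

Reason: Both get unique categorys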